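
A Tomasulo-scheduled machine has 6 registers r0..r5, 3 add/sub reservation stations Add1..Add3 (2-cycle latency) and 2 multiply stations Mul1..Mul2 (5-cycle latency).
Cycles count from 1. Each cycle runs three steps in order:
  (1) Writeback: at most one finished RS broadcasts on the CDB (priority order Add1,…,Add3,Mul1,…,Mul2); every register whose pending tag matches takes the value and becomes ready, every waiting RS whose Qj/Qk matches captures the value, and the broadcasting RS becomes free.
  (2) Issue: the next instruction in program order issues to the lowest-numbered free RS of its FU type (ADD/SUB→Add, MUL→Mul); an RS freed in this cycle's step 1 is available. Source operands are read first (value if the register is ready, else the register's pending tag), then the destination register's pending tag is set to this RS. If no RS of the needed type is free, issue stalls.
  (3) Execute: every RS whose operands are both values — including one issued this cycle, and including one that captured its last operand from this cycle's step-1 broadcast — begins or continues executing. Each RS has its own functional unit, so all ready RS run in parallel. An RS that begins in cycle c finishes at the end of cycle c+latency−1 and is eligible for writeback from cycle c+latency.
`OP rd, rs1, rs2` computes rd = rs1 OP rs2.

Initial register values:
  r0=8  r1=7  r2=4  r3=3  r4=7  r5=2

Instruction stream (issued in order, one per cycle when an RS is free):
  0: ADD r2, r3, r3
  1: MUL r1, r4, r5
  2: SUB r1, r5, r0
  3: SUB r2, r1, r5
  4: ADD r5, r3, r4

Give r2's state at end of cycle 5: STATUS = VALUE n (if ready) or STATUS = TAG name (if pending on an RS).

STATUS = TAG Add2

  c1: issue ADD r2<-Add1  regs: r0:8,r1:7,r2:Add1,r3:3,r4:7,r5:2
  c2: issue MUL r1<-Mul1  regs: r0:8,r1:Mul1,r2:Add1,r3:3,r4:7,r5:2
  c3: CDB Add1=6; issue SUB r1<-Add1  regs: r0:8,r1:Add1,r2:6,r3:3,r4:7,r5:2
  c4: issue SUB r2<-Add2  regs: r0:8,r1:Add1,r2:Add2,r3:3,r4:7,r5:2
  c5: CDB Add1=-6; issue ADD r5<-Add1  regs: r0:8,r1:-6,r2:Add2,r3:3,r4:7,r5:Add1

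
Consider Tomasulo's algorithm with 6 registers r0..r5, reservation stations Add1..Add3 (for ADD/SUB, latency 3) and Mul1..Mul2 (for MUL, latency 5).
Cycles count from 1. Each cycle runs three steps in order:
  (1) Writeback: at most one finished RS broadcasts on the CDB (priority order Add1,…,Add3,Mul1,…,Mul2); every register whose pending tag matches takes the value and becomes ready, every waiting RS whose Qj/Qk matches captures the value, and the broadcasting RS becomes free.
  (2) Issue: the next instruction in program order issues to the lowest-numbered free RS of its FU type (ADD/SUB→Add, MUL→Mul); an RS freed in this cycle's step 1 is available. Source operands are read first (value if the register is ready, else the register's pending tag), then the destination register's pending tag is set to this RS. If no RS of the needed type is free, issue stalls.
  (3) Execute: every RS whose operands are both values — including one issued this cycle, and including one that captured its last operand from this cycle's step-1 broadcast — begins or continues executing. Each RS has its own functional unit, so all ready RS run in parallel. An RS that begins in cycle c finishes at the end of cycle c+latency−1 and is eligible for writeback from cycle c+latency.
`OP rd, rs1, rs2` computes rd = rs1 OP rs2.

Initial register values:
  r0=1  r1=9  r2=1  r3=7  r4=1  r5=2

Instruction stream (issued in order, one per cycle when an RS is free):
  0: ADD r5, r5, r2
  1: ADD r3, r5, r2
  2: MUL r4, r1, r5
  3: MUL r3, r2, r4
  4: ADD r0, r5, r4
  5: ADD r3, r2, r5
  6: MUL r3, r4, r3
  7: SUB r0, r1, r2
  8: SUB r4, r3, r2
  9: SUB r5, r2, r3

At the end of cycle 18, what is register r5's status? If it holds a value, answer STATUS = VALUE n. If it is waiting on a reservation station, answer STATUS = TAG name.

cycle 1: issue ADD r5<-Add1 // r0:1,r1:9,r2:1,r3:7,r4:1,r5:Add1
cycle 2: issue ADD r3<-Add2 // r0:1,r1:9,r2:1,r3:Add2,r4:1,r5:Add1
cycle 3: issue MUL r4<-Mul1 // r0:1,r1:9,r2:1,r3:Add2,r4:Mul1,r5:Add1
cycle 4: CDB Add1=3; issue MUL r3<-Mul2 // r0:1,r1:9,r2:1,r3:Mul2,r4:Mul1,r5:3
cycle 5: issue ADD r0<-Add1 // r0:Add1,r1:9,r2:1,r3:Mul2,r4:Mul1,r5:3
cycle 6: issue ADD r3<-Add3 // r0:Add1,r1:9,r2:1,r3:Add3,r4:Mul1,r5:3
cycle 7: CDB Add2=4; stall // r0:Add1,r1:9,r2:1,r3:Add3,r4:Mul1,r5:3
cycle 8: stall // r0:Add1,r1:9,r2:1,r3:Add3,r4:Mul1,r5:3
cycle 9: CDB Add3=4; stall // r0:Add1,r1:9,r2:1,r3:4,r4:Mul1,r5:3
cycle 10: CDB Mul1=27; issue MUL r3<-Mul1 // r0:Add1,r1:9,r2:1,r3:Mul1,r4:27,r5:3
cycle 11: issue SUB r0<-Add2 // r0:Add2,r1:9,r2:1,r3:Mul1,r4:27,r5:3
cycle 12: issue SUB r4<-Add3 // r0:Add2,r1:9,r2:1,r3:Mul1,r4:Add3,r5:3
cycle 13: CDB Add1=30; issue SUB r5<-Add1 // r0:Add2,r1:9,r2:1,r3:Mul1,r4:Add3,r5:Add1
cycle 14: CDB Add2=8 // r0:8,r1:9,r2:1,r3:Mul1,r4:Add3,r5:Add1
cycle 15: CDB Mul1=108 // r0:8,r1:9,r2:1,r3:108,r4:Add3,r5:Add1
cycle 16: CDB Mul2=27 // r0:8,r1:9,r2:1,r3:108,r4:Add3,r5:Add1
cycle 17: - // r0:8,r1:9,r2:1,r3:108,r4:Add3,r5:Add1
cycle 18: CDB Add1=-107 // r0:8,r1:9,r2:1,r3:108,r4:Add3,r5:-107

STATUS = VALUE -107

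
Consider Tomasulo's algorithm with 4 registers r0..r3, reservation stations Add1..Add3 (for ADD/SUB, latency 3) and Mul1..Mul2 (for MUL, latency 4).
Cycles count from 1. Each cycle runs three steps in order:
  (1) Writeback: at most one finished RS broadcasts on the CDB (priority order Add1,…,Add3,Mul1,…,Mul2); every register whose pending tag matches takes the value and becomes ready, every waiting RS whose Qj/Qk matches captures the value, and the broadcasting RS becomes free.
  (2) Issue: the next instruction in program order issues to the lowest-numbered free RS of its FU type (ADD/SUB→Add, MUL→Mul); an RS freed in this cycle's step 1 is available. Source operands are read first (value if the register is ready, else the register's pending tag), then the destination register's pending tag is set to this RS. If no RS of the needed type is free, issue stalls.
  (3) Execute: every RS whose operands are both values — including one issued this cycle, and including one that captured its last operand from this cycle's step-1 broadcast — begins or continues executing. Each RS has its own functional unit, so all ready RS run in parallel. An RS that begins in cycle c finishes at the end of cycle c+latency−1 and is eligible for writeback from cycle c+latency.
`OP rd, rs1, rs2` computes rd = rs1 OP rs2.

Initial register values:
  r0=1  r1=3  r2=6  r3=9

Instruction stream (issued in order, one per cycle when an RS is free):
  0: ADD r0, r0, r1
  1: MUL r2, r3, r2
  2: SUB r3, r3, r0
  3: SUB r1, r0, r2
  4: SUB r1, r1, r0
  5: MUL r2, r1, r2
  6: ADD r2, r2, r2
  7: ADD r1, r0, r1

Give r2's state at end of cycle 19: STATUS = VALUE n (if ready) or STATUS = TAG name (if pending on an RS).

cycle 1: issue ADD r0<-Add1 // r0:Add1,r1:3,r2:6,r3:9
cycle 2: issue MUL r2<-Mul1 // r0:Add1,r1:3,r2:Mul1,r3:9
cycle 3: issue SUB r3<-Add2 // r0:Add1,r1:3,r2:Mul1,r3:Add2
cycle 4: CDB Add1=4; issue SUB r1<-Add1 // r0:4,r1:Add1,r2:Mul1,r3:Add2
cycle 5: issue SUB r1<-Add3 // r0:4,r1:Add3,r2:Mul1,r3:Add2
cycle 6: CDB Mul1=54; issue MUL r2<-Mul1 // r0:4,r1:Add3,r2:Mul1,r3:Add2
cycle 7: CDB Add2=5; issue ADD r2<-Add2 // r0:4,r1:Add3,r2:Add2,r3:5
cycle 8: stall // r0:4,r1:Add3,r2:Add2,r3:5
cycle 9: CDB Add1=-50; issue ADD r1<-Add1 // r0:4,r1:Add1,r2:Add2,r3:5
cycle 10: - // r0:4,r1:Add1,r2:Add2,r3:5
cycle 11: - // r0:4,r1:Add1,r2:Add2,r3:5
cycle 12: CDB Add3=-54 // r0:4,r1:Add1,r2:Add2,r3:5
cycle 13: - // r0:4,r1:Add1,r2:Add2,r3:5
cycle 14: - // r0:4,r1:Add1,r2:Add2,r3:5
cycle 15: CDB Add1=-50 // r0:4,r1:-50,r2:Add2,r3:5
cycle 16: CDB Mul1=-2916 // r0:4,r1:-50,r2:Add2,r3:5
cycle 17: - // r0:4,r1:-50,r2:Add2,r3:5
cycle 18: - // r0:4,r1:-50,r2:Add2,r3:5
cycle 19: CDB Add2=-5832 // r0:4,r1:-50,r2:-5832,r3:5

STATUS = VALUE -5832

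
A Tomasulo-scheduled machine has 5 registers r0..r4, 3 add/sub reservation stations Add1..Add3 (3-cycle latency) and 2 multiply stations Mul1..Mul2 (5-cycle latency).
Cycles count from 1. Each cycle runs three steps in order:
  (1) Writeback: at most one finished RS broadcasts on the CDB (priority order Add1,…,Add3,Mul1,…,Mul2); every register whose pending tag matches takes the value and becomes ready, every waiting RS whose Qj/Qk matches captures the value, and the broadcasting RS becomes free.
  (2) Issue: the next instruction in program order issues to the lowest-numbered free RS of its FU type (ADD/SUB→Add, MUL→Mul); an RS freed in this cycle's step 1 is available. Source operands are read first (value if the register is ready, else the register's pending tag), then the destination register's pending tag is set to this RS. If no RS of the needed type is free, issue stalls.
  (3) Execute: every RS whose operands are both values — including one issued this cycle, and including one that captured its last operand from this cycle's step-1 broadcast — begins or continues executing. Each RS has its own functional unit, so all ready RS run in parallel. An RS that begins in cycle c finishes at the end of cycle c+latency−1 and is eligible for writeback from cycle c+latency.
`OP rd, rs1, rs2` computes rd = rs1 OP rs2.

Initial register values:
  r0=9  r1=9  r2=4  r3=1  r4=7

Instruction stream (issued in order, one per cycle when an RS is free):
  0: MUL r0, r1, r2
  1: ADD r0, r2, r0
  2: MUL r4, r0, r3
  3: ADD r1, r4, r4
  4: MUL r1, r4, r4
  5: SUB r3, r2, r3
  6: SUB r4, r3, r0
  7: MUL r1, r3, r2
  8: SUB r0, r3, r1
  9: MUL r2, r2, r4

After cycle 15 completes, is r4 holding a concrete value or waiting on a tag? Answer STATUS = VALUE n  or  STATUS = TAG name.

STATUS = VALUE -37

  c1: issue MUL r0<-Mul1  regs: r0:Mul1,r1:9,r2:4,r3:1,r4:7
  c2: issue ADD r0<-Add1  regs: r0:Add1,r1:9,r2:4,r3:1,r4:7
  c3: issue MUL r4<-Mul2  regs: r0:Add1,r1:9,r2:4,r3:1,r4:Mul2
  c4: issue ADD r1<-Add2  regs: r0:Add1,r1:Add2,r2:4,r3:1,r4:Mul2
  c5: stall  regs: r0:Add1,r1:Add2,r2:4,r3:1,r4:Mul2
  c6: CDB Mul1=36; issue MUL r1<-Mul1  regs: r0:Add1,r1:Mul1,r2:4,r3:1,r4:Mul2
  c7: issue SUB r3<-Add3  regs: r0:Add1,r1:Mul1,r2:4,r3:Add3,r4:Mul2
  c8: stall  regs: r0:Add1,r1:Mul1,r2:4,r3:Add3,r4:Mul2
  c9: CDB Add1=40; issue SUB r4<-Add1  regs: r0:40,r1:Mul1,r2:4,r3:Add3,r4:Add1
  c10: CDB Add3=3; stall  regs: r0:40,r1:Mul1,r2:4,r3:3,r4:Add1
  c11: stall  regs: r0:40,r1:Mul1,r2:4,r3:3,r4:Add1
  c12: stall  regs: r0:40,r1:Mul1,r2:4,r3:3,r4:Add1
  c13: CDB Add1=-37; stall  regs: r0:40,r1:Mul1,r2:4,r3:3,r4:-37
  c14: CDB Mul2=40; issue MUL r1<-Mul2  regs: r0:40,r1:Mul2,r2:4,r3:3,r4:-37
  c15: issue SUB r0<-Add1  regs: r0:Add1,r1:Mul2,r2:4,r3:3,r4:-37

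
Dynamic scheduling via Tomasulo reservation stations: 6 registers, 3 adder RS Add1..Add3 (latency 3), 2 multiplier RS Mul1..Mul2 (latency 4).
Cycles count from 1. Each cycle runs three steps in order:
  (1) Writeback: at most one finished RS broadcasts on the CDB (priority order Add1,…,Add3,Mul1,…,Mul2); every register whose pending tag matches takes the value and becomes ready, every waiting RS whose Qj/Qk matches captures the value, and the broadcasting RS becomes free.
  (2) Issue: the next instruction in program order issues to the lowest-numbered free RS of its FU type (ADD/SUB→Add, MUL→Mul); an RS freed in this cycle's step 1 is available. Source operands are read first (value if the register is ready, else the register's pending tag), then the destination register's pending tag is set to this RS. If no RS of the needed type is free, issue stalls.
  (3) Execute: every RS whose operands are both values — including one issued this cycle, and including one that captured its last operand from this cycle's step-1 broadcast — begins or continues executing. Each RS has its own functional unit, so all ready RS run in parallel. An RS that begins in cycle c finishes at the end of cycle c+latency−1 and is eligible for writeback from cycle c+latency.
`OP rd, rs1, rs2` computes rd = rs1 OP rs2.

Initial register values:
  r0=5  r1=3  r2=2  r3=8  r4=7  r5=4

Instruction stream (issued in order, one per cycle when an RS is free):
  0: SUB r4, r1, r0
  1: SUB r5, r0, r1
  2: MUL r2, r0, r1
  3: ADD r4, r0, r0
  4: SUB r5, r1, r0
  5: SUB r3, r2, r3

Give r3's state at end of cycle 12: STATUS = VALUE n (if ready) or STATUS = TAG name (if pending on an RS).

cycle 1: issue SUB r4<-Add1 // r0:5,r1:3,r2:2,r3:8,r4:Add1,r5:4
cycle 2: issue SUB r5<-Add2 // r0:5,r1:3,r2:2,r3:8,r4:Add1,r5:Add2
cycle 3: issue MUL r2<-Mul1 // r0:5,r1:3,r2:Mul1,r3:8,r4:Add1,r5:Add2
cycle 4: CDB Add1=-2; issue ADD r4<-Add1 // r0:5,r1:3,r2:Mul1,r3:8,r4:Add1,r5:Add2
cycle 5: CDB Add2=2; issue SUB r5<-Add2 // r0:5,r1:3,r2:Mul1,r3:8,r4:Add1,r5:Add2
cycle 6: issue SUB r3<-Add3 // r0:5,r1:3,r2:Mul1,r3:Add3,r4:Add1,r5:Add2
cycle 7: CDB Add1=10 // r0:5,r1:3,r2:Mul1,r3:Add3,r4:10,r5:Add2
cycle 8: CDB Add2=-2 // r0:5,r1:3,r2:Mul1,r3:Add3,r4:10,r5:-2
cycle 9: CDB Mul1=15 // r0:5,r1:3,r2:15,r3:Add3,r4:10,r5:-2
cycle 10: - // r0:5,r1:3,r2:15,r3:Add3,r4:10,r5:-2
cycle 11: - // r0:5,r1:3,r2:15,r3:Add3,r4:10,r5:-2
cycle 12: CDB Add3=7 // r0:5,r1:3,r2:15,r3:7,r4:10,r5:-2

STATUS = VALUE 7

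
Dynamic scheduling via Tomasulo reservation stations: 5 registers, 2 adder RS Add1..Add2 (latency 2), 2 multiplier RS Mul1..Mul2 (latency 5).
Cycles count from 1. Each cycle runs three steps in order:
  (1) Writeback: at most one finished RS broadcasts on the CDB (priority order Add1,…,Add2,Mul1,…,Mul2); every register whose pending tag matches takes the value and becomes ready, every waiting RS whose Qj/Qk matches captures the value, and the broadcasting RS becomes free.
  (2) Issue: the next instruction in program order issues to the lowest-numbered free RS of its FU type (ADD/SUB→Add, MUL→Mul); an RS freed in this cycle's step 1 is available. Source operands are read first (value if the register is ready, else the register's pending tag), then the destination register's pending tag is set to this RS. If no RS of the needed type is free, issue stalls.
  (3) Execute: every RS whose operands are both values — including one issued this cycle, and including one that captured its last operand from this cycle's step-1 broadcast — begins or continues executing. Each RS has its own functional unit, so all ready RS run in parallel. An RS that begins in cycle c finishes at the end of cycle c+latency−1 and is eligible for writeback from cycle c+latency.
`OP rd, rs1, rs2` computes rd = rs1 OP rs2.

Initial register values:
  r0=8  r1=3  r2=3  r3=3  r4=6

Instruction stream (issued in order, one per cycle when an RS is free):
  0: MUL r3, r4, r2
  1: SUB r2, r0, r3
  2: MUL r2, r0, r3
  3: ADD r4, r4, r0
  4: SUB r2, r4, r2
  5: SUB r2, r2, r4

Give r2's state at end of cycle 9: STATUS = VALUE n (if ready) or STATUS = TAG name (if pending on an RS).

STATUS = TAG Add1

  c1: issue MUL r3<-Mul1  regs: r0:8,r1:3,r2:3,r3:Mul1,r4:6
  c2: issue SUB r2<-Add1  regs: r0:8,r1:3,r2:Add1,r3:Mul1,r4:6
  c3: issue MUL r2<-Mul2  regs: r0:8,r1:3,r2:Mul2,r3:Mul1,r4:6
  c4: issue ADD r4<-Add2  regs: r0:8,r1:3,r2:Mul2,r3:Mul1,r4:Add2
  c5: stall  regs: r0:8,r1:3,r2:Mul2,r3:Mul1,r4:Add2
  c6: CDB Add2=14; issue SUB r2<-Add2  regs: r0:8,r1:3,r2:Add2,r3:Mul1,r4:14
  c7: CDB Mul1=18; stall  regs: r0:8,r1:3,r2:Add2,r3:18,r4:14
  c8: stall  regs: r0:8,r1:3,r2:Add2,r3:18,r4:14
  c9: CDB Add1=-10; issue SUB r2<-Add1  regs: r0:8,r1:3,r2:Add1,r3:18,r4:14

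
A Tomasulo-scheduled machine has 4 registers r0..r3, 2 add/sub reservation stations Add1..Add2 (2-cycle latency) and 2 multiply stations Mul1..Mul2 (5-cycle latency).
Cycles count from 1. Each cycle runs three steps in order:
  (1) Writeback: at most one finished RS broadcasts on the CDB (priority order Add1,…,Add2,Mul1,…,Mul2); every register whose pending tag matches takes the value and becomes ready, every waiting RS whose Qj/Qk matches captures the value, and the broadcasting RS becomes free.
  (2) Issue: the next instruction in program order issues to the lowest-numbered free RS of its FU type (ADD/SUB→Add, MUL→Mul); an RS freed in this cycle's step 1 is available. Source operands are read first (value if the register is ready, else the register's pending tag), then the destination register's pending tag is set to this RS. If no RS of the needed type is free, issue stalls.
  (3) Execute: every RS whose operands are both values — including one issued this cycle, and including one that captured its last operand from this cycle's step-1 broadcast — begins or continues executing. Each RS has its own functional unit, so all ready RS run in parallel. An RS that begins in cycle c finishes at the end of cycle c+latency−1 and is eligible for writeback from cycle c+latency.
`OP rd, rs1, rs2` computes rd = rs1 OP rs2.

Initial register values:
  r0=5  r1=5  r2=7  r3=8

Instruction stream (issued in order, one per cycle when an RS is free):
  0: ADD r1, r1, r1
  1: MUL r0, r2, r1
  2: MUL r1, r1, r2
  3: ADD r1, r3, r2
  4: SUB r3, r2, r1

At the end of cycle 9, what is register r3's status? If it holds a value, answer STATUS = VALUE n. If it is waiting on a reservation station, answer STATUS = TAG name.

STATUS = VALUE -8

  c1: issue ADD r1<-Add1  regs: r0:5,r1:Add1,r2:7,r3:8
  c2: issue MUL r0<-Mul1  regs: r0:Mul1,r1:Add1,r2:7,r3:8
  c3: CDB Add1=10; issue MUL r1<-Mul2  regs: r0:Mul1,r1:Mul2,r2:7,r3:8
  c4: issue ADD r1<-Add1  regs: r0:Mul1,r1:Add1,r2:7,r3:8
  c5: issue SUB r3<-Add2  regs: r0:Mul1,r1:Add1,r2:7,r3:Add2
  c6: CDB Add1=15  regs: r0:Mul1,r1:15,r2:7,r3:Add2
  c7: -  regs: r0:Mul1,r1:15,r2:7,r3:Add2
  c8: CDB Add2=-8  regs: r0:Mul1,r1:15,r2:7,r3:-8
  c9: CDB Mul1=70  regs: r0:70,r1:15,r2:7,r3:-8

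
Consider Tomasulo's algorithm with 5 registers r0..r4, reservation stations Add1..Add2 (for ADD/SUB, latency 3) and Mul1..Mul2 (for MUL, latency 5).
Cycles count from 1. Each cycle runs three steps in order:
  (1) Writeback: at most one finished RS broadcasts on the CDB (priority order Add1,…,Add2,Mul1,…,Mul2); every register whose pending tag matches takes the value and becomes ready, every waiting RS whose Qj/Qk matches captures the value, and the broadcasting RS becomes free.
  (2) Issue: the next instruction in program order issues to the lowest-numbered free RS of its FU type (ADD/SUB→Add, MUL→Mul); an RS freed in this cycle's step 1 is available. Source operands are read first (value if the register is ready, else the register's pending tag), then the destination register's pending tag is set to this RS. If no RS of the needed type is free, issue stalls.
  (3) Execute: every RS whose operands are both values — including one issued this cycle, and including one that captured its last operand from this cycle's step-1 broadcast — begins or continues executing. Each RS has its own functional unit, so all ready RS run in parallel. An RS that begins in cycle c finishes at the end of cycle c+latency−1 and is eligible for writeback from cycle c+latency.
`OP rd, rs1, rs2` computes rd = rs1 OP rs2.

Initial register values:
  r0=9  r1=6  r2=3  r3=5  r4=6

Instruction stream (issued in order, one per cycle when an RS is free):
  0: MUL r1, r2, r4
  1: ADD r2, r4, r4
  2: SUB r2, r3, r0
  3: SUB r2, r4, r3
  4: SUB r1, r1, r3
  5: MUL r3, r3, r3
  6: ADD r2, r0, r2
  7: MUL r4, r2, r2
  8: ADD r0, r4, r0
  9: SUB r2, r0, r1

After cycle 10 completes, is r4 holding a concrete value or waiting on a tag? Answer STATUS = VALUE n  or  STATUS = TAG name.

c1: issue MUL r1<-Mul1 | r0:9,r1:Mul1,r2:3,r3:5,r4:6
c2: issue ADD r2<-Add1 | r0:9,r1:Mul1,r2:Add1,r3:5,r4:6
c3: issue SUB r2<-Add2 | r0:9,r1:Mul1,r2:Add2,r3:5,r4:6
c4: stall | r0:9,r1:Mul1,r2:Add2,r3:5,r4:6
c5: CDB Add1=12; issue SUB r2<-Add1 | r0:9,r1:Mul1,r2:Add1,r3:5,r4:6
c6: CDB Add2=-4; issue SUB r1<-Add2 | r0:9,r1:Add2,r2:Add1,r3:5,r4:6
c7: CDB Mul1=18; issue MUL r3<-Mul1 | r0:9,r1:Add2,r2:Add1,r3:Mul1,r4:6
c8: CDB Add1=1; issue ADD r2<-Add1 | r0:9,r1:Add2,r2:Add1,r3:Mul1,r4:6
c9: issue MUL r4<-Mul2 | r0:9,r1:Add2,r2:Add1,r3:Mul1,r4:Mul2
c10: CDB Add2=13; issue ADD r0<-Add2 | r0:Add2,r1:13,r2:Add1,r3:Mul1,r4:Mul2

STATUS = TAG Mul2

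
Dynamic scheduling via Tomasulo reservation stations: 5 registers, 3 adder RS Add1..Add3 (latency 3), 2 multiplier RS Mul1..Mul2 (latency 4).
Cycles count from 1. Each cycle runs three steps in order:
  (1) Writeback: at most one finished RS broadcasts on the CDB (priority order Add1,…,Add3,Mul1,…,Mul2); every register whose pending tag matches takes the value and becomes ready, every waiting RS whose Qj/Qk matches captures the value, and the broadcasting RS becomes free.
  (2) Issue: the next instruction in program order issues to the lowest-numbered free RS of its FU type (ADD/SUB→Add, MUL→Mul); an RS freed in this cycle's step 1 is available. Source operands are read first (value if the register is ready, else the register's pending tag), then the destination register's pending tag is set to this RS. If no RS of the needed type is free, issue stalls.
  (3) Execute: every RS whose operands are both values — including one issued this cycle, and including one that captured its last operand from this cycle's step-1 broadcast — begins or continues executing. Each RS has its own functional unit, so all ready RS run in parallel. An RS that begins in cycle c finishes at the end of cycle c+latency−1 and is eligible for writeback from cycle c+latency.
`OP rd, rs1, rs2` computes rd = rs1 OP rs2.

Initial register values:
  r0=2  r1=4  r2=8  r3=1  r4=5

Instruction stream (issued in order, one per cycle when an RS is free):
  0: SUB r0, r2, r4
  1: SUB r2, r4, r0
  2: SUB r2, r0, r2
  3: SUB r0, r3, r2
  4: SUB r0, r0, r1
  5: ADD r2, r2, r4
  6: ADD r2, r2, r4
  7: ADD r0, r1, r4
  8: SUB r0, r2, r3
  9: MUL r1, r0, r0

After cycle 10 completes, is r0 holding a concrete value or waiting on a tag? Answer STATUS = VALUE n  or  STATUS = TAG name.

STATUS = TAG Add2

c1: issue SUB r0<-Add1 | r0:Add1,r1:4,r2:8,r3:1,r4:5
c2: issue SUB r2<-Add2 | r0:Add1,r1:4,r2:Add2,r3:1,r4:5
c3: issue SUB r2<-Add3 | r0:Add1,r1:4,r2:Add3,r3:1,r4:5
c4: CDB Add1=3; issue SUB r0<-Add1 | r0:Add1,r1:4,r2:Add3,r3:1,r4:5
c5: stall | r0:Add1,r1:4,r2:Add3,r3:1,r4:5
c6: stall | r0:Add1,r1:4,r2:Add3,r3:1,r4:5
c7: CDB Add2=2; issue SUB r0<-Add2 | r0:Add2,r1:4,r2:Add3,r3:1,r4:5
c8: stall | r0:Add2,r1:4,r2:Add3,r3:1,r4:5
c9: stall | r0:Add2,r1:4,r2:Add3,r3:1,r4:5
c10: CDB Add3=1; issue ADD r2<-Add3 | r0:Add2,r1:4,r2:Add3,r3:1,r4:5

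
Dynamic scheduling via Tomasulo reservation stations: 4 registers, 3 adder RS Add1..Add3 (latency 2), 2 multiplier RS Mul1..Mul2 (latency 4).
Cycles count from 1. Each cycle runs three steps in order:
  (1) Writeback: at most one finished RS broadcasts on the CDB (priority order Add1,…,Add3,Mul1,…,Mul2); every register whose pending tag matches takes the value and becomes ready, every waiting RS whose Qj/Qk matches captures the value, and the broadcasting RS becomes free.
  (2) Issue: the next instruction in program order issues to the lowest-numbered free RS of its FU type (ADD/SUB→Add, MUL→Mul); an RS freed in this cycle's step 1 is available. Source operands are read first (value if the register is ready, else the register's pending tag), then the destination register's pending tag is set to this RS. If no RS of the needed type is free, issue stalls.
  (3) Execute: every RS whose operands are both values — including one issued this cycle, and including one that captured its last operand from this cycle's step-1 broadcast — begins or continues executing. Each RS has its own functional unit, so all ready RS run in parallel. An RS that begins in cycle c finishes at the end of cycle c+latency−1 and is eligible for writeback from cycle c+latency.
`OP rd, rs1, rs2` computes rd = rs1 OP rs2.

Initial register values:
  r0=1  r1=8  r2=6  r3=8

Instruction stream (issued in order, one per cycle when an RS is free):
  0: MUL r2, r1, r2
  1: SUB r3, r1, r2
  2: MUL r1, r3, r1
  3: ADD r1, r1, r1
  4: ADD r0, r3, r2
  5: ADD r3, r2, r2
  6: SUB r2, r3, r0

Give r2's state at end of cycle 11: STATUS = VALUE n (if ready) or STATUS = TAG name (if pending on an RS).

cycle 1: issue MUL r2<-Mul1 // r0:1,r1:8,r2:Mul1,r3:8
cycle 2: issue SUB r3<-Add1 // r0:1,r1:8,r2:Mul1,r3:Add1
cycle 3: issue MUL r1<-Mul2 // r0:1,r1:Mul2,r2:Mul1,r3:Add1
cycle 4: issue ADD r1<-Add2 // r0:1,r1:Add2,r2:Mul1,r3:Add1
cycle 5: CDB Mul1=48; issue ADD r0<-Add3 // r0:Add3,r1:Add2,r2:48,r3:Add1
cycle 6: stall // r0:Add3,r1:Add2,r2:48,r3:Add1
cycle 7: CDB Add1=-40; issue ADD r3<-Add1 // r0:Add3,r1:Add2,r2:48,r3:Add1
cycle 8: stall // r0:Add3,r1:Add2,r2:48,r3:Add1
cycle 9: CDB Add1=96; issue SUB r2<-Add1 // r0:Add3,r1:Add2,r2:Add1,r3:96
cycle 10: CDB Add3=8 // r0:8,r1:Add2,r2:Add1,r3:96
cycle 11: CDB Mul2=-320 // r0:8,r1:Add2,r2:Add1,r3:96

STATUS = TAG Add1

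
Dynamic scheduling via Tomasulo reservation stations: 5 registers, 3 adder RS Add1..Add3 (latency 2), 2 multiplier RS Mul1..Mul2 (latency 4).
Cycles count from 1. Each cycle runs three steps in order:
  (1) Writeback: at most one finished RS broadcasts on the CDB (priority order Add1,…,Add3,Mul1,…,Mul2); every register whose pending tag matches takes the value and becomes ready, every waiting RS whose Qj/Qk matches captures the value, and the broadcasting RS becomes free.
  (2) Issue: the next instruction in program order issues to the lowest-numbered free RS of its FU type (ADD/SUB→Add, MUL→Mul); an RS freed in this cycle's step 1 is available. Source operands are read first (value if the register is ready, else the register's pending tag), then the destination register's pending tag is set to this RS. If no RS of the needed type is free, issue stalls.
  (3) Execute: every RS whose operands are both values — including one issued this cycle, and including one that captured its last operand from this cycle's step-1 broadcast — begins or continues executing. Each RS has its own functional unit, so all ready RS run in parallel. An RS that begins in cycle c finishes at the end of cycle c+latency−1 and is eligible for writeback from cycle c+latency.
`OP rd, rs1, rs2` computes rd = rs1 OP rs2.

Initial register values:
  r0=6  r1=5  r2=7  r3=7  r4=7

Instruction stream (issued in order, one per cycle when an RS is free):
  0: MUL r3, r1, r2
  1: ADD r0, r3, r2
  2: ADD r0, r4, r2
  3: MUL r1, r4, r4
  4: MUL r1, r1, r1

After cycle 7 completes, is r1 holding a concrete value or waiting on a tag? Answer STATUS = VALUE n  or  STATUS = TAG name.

STATUS = TAG Mul1

c1: issue MUL r3<-Mul1 | r0:6,r1:5,r2:7,r3:Mul1,r4:7
c2: issue ADD r0<-Add1 | r0:Add1,r1:5,r2:7,r3:Mul1,r4:7
c3: issue ADD r0<-Add2 | r0:Add2,r1:5,r2:7,r3:Mul1,r4:7
c4: issue MUL r1<-Mul2 | r0:Add2,r1:Mul2,r2:7,r3:Mul1,r4:7
c5: CDB Add2=14; stall | r0:14,r1:Mul2,r2:7,r3:Mul1,r4:7
c6: CDB Mul1=35; issue MUL r1<-Mul1 | r0:14,r1:Mul1,r2:7,r3:35,r4:7
c7: - | r0:14,r1:Mul1,r2:7,r3:35,r4:7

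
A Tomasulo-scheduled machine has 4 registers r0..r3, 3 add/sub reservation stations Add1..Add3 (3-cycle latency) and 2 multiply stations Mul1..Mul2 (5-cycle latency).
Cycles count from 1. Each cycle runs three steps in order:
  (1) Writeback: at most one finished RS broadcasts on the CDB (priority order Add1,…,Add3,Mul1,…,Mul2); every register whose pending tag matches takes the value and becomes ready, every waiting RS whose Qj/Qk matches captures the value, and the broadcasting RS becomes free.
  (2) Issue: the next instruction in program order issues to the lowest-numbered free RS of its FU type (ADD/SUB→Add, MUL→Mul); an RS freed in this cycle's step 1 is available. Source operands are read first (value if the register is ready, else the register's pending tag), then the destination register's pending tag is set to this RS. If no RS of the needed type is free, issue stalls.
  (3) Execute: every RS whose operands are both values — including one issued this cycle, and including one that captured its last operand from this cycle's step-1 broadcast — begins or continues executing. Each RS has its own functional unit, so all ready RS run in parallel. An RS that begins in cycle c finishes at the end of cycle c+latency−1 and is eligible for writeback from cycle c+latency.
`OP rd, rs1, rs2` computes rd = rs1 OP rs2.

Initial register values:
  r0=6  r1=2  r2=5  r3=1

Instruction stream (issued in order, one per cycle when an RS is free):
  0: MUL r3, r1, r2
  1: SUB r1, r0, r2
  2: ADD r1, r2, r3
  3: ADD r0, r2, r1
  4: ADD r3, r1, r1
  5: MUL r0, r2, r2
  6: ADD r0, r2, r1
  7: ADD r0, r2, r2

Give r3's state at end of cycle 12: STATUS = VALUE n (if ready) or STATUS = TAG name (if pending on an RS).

cycle 1: issue MUL r3<-Mul1 // r0:6,r1:2,r2:5,r3:Mul1
cycle 2: issue SUB r1<-Add1 // r0:6,r1:Add1,r2:5,r3:Mul1
cycle 3: issue ADD r1<-Add2 // r0:6,r1:Add2,r2:5,r3:Mul1
cycle 4: issue ADD r0<-Add3 // r0:Add3,r1:Add2,r2:5,r3:Mul1
cycle 5: CDB Add1=1; issue ADD r3<-Add1 // r0:Add3,r1:Add2,r2:5,r3:Add1
cycle 6: CDB Mul1=10; issue MUL r0<-Mul1 // r0:Mul1,r1:Add2,r2:5,r3:Add1
cycle 7: stall // r0:Mul1,r1:Add2,r2:5,r3:Add1
cycle 8: stall // r0:Mul1,r1:Add2,r2:5,r3:Add1
cycle 9: CDB Add2=15; issue ADD r0<-Add2 // r0:Add2,r1:15,r2:5,r3:Add1
cycle 10: stall // r0:Add2,r1:15,r2:5,r3:Add1
cycle 11: CDB Mul1=25; stall // r0:Add2,r1:15,r2:5,r3:Add1
cycle 12: CDB Add1=30; issue ADD r0<-Add1 // r0:Add1,r1:15,r2:5,r3:30

STATUS = VALUE 30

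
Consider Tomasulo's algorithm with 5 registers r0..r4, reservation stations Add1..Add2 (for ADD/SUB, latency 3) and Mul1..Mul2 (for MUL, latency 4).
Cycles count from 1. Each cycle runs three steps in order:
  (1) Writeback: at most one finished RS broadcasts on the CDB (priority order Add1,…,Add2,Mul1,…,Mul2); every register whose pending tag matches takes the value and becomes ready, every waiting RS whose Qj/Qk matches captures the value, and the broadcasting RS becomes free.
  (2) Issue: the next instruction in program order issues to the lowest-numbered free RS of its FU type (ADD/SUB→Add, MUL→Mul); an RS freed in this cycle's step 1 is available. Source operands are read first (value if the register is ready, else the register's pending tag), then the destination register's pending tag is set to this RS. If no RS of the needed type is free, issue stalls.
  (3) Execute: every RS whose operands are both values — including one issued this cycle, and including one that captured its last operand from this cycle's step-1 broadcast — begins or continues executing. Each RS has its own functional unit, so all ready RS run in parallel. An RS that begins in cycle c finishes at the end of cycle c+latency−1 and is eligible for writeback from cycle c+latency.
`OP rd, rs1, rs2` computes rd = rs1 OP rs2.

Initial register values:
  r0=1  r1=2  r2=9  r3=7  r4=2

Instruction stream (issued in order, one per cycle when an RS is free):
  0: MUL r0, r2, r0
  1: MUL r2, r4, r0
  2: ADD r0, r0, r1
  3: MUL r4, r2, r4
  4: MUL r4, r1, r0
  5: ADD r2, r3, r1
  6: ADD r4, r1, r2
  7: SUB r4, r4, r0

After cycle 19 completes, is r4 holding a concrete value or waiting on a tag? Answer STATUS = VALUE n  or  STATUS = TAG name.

c1: issue MUL r0<-Mul1 | r0:Mul1,r1:2,r2:9,r3:7,r4:2
c2: issue MUL r2<-Mul2 | r0:Mul1,r1:2,r2:Mul2,r3:7,r4:2
c3: issue ADD r0<-Add1 | r0:Add1,r1:2,r2:Mul2,r3:7,r4:2
c4: stall | r0:Add1,r1:2,r2:Mul2,r3:7,r4:2
c5: CDB Mul1=9; issue MUL r4<-Mul1 | r0:Add1,r1:2,r2:Mul2,r3:7,r4:Mul1
c6: stall | r0:Add1,r1:2,r2:Mul2,r3:7,r4:Mul1
c7: stall | r0:Add1,r1:2,r2:Mul2,r3:7,r4:Mul1
c8: CDB Add1=11; stall | r0:11,r1:2,r2:Mul2,r3:7,r4:Mul1
c9: CDB Mul2=18; issue MUL r4<-Mul2 | r0:11,r1:2,r2:18,r3:7,r4:Mul2
c10: issue ADD r2<-Add1 | r0:11,r1:2,r2:Add1,r3:7,r4:Mul2
c11: issue ADD r4<-Add2 | r0:11,r1:2,r2:Add1,r3:7,r4:Add2
c12: stall | r0:11,r1:2,r2:Add1,r3:7,r4:Add2
c13: CDB Add1=9; issue SUB r4<-Add1 | r0:11,r1:2,r2:9,r3:7,r4:Add1
c14: CDB Mul1=36 | r0:11,r1:2,r2:9,r3:7,r4:Add1
c15: CDB Mul2=22 | r0:11,r1:2,r2:9,r3:7,r4:Add1
c16: CDB Add2=11 | r0:11,r1:2,r2:9,r3:7,r4:Add1
c17: - | r0:11,r1:2,r2:9,r3:7,r4:Add1
c18: - | r0:11,r1:2,r2:9,r3:7,r4:Add1
c19: CDB Add1=0 | r0:11,r1:2,r2:9,r3:7,r4:0

STATUS = VALUE 0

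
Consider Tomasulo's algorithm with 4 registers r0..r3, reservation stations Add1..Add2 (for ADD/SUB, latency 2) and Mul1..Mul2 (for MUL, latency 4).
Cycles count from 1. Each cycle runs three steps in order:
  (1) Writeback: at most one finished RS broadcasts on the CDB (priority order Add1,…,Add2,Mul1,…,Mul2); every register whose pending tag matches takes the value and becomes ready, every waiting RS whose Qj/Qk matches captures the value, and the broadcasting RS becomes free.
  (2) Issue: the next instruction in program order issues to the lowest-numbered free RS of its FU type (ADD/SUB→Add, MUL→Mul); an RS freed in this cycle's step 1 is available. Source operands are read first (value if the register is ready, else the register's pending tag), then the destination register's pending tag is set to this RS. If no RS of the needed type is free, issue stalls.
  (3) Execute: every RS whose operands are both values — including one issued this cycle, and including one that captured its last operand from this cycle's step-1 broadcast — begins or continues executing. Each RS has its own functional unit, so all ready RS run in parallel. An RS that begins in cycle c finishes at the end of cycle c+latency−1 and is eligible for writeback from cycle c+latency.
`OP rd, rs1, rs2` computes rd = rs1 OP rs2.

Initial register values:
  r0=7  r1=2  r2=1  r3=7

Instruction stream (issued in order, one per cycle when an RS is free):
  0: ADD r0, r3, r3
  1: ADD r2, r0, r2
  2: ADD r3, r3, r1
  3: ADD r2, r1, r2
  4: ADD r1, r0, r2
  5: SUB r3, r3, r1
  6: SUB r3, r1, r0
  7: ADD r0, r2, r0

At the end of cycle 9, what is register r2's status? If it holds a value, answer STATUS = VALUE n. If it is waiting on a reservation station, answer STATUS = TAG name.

STATUS = VALUE 17

c1: issue ADD r0<-Add1 | r0:Add1,r1:2,r2:1,r3:7
c2: issue ADD r2<-Add2 | r0:Add1,r1:2,r2:Add2,r3:7
c3: CDB Add1=14; issue ADD r3<-Add1 | r0:14,r1:2,r2:Add2,r3:Add1
c4: stall | r0:14,r1:2,r2:Add2,r3:Add1
c5: CDB Add1=9; issue ADD r2<-Add1 | r0:14,r1:2,r2:Add1,r3:9
c6: CDB Add2=15; issue ADD r1<-Add2 | r0:14,r1:Add2,r2:Add1,r3:9
c7: stall | r0:14,r1:Add2,r2:Add1,r3:9
c8: CDB Add1=17; issue SUB r3<-Add1 | r0:14,r1:Add2,r2:17,r3:Add1
c9: stall | r0:14,r1:Add2,r2:17,r3:Add1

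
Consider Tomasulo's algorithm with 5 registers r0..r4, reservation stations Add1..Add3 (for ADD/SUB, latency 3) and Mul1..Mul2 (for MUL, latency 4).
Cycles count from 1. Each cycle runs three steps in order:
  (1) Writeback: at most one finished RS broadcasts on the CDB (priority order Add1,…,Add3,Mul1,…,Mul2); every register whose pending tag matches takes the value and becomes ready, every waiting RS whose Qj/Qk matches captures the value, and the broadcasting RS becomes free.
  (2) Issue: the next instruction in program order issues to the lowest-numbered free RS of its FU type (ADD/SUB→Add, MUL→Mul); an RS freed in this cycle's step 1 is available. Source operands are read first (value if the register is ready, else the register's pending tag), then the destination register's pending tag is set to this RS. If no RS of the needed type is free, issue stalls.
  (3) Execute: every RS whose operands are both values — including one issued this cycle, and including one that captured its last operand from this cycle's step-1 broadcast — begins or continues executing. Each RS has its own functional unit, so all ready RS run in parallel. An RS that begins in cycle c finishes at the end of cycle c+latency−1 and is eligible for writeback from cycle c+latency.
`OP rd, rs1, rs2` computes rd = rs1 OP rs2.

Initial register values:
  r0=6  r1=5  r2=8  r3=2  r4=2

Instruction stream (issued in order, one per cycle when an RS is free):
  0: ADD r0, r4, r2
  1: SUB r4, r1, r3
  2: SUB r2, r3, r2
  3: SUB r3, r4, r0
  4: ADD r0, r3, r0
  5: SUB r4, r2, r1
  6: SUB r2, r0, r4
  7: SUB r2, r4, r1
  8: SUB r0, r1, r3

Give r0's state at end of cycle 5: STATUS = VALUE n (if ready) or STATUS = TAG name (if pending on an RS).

  c1: issue ADD r0<-Add1  regs: r0:Add1,r1:5,r2:8,r3:2,r4:2
  c2: issue SUB r4<-Add2  regs: r0:Add1,r1:5,r2:8,r3:2,r4:Add2
  c3: issue SUB r2<-Add3  regs: r0:Add1,r1:5,r2:Add3,r3:2,r4:Add2
  c4: CDB Add1=10; issue SUB r3<-Add1  regs: r0:10,r1:5,r2:Add3,r3:Add1,r4:Add2
  c5: CDB Add2=3; issue ADD r0<-Add2  regs: r0:Add2,r1:5,r2:Add3,r3:Add1,r4:3

STATUS = TAG Add2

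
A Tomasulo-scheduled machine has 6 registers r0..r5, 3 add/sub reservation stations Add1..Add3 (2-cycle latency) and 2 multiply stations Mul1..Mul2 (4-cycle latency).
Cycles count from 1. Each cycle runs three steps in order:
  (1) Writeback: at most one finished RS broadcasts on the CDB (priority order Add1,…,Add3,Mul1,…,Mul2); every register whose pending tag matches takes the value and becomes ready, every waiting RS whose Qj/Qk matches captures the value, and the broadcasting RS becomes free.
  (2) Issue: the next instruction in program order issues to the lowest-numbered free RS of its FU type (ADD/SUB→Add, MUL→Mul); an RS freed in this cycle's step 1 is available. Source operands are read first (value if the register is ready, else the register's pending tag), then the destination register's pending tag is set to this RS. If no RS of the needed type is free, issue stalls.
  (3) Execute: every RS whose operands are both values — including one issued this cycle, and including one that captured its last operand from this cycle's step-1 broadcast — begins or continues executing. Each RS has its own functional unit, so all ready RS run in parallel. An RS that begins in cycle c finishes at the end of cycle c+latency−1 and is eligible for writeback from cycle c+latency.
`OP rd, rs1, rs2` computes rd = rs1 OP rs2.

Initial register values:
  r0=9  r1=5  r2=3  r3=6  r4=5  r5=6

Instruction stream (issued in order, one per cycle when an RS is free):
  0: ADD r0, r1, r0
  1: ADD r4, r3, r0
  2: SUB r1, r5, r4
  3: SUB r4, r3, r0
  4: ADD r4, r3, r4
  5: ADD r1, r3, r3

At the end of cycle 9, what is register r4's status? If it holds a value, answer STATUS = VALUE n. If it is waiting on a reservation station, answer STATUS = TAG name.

STATUS = VALUE -2

c1: issue ADD r0<-Add1 | r0:Add1,r1:5,r2:3,r3:6,r4:5,r5:6
c2: issue ADD r4<-Add2 | r0:Add1,r1:5,r2:3,r3:6,r4:Add2,r5:6
c3: CDB Add1=14; issue SUB r1<-Add1 | r0:14,r1:Add1,r2:3,r3:6,r4:Add2,r5:6
c4: issue SUB r4<-Add3 | r0:14,r1:Add1,r2:3,r3:6,r4:Add3,r5:6
c5: CDB Add2=20; issue ADD r4<-Add2 | r0:14,r1:Add1,r2:3,r3:6,r4:Add2,r5:6
c6: CDB Add3=-8; issue ADD r1<-Add3 | r0:14,r1:Add3,r2:3,r3:6,r4:Add2,r5:6
c7: CDB Add1=-14 | r0:14,r1:Add3,r2:3,r3:6,r4:Add2,r5:6
c8: CDB Add2=-2 | r0:14,r1:Add3,r2:3,r3:6,r4:-2,r5:6
c9: CDB Add3=12 | r0:14,r1:12,r2:3,r3:6,r4:-2,r5:6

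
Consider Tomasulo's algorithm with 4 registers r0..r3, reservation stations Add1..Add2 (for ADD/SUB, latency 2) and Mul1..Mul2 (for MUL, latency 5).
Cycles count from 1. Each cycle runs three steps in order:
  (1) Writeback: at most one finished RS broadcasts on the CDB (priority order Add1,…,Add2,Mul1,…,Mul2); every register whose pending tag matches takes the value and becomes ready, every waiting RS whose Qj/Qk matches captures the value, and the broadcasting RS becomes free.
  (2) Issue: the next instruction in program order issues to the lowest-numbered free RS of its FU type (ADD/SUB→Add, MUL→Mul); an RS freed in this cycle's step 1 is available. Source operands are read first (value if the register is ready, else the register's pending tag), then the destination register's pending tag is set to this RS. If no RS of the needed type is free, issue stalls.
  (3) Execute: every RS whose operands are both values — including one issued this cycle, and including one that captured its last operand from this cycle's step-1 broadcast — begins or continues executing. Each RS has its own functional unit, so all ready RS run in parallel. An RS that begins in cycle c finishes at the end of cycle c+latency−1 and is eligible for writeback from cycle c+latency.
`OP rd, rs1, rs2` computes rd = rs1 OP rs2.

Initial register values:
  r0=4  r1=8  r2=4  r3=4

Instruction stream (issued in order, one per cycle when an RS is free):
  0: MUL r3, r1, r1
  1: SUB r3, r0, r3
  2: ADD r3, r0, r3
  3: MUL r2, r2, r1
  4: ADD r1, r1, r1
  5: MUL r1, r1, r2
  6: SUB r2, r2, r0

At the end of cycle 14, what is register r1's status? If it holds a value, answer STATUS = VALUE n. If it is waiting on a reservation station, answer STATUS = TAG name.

cycle 1: issue MUL r3<-Mul1 // r0:4,r1:8,r2:4,r3:Mul1
cycle 2: issue SUB r3<-Add1 // r0:4,r1:8,r2:4,r3:Add1
cycle 3: issue ADD r3<-Add2 // r0:4,r1:8,r2:4,r3:Add2
cycle 4: issue MUL r2<-Mul2 // r0:4,r1:8,r2:Mul2,r3:Add2
cycle 5: stall // r0:4,r1:8,r2:Mul2,r3:Add2
cycle 6: CDB Mul1=64; stall // r0:4,r1:8,r2:Mul2,r3:Add2
cycle 7: stall // r0:4,r1:8,r2:Mul2,r3:Add2
cycle 8: CDB Add1=-60; issue ADD r1<-Add1 // r0:4,r1:Add1,r2:Mul2,r3:Add2
cycle 9: CDB Mul2=32; issue MUL r1<-Mul1 // r0:4,r1:Mul1,r2:32,r3:Add2
cycle 10: CDB Add1=16; issue SUB r2<-Add1 // r0:4,r1:Mul1,r2:Add1,r3:Add2
cycle 11: CDB Add2=-56 // r0:4,r1:Mul1,r2:Add1,r3:-56
cycle 12: CDB Add1=28 // r0:4,r1:Mul1,r2:28,r3:-56
cycle 13: - // r0:4,r1:Mul1,r2:28,r3:-56
cycle 14: - // r0:4,r1:Mul1,r2:28,r3:-56

STATUS = TAG Mul1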